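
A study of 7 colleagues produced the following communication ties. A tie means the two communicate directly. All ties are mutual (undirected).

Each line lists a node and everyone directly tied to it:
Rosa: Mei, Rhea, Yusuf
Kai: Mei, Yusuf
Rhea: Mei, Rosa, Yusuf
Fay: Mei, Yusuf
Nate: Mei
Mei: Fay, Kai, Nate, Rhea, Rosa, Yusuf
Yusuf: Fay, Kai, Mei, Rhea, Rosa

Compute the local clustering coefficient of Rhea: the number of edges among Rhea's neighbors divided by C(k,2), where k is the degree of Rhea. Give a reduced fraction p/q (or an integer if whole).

Rhea's neighbors: Mei, Rosa, and Yusuf (k = 3).
Possible neighbor pairs: C(3,2) = 3. Edges among them: Mei–Rosa, Mei–Yusuf, Rosa–Yusuf → e = 3.
Clustering(Rhea) = 3/3 = 1.

1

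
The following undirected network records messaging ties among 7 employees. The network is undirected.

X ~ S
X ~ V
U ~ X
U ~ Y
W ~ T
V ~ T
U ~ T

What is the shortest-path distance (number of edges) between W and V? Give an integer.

2

One shortest route is W – T – V, which uses 2 edges, and W and V are not directly tied, so nothing shorter exists. So d(W,V) = 2.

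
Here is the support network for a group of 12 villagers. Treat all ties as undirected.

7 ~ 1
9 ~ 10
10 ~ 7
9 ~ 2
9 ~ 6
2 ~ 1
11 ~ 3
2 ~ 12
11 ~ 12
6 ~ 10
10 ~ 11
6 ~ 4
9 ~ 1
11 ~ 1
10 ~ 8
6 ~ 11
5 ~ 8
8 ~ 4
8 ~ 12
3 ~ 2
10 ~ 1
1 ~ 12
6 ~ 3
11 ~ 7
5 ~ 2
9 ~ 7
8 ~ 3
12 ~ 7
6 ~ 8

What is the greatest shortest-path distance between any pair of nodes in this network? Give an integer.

3

Eccentricity of each node (its greatest distance to any other): 1:3, 2:3, 3:2, 4:3, 5:3, 6:2, 7:3, 8:2, 9:2, 10:2, 11:3, 12:2.
The maximum eccentricity is 3, realized for instance by the pair 1–4 via 1 – 12 – 8 – 4. So the diameter is 3.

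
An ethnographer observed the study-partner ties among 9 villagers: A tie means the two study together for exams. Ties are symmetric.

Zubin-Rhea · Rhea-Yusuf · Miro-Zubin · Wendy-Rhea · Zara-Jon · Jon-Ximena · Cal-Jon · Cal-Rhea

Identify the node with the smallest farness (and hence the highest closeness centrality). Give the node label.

Farness (sum of distances to all others) for each node — Cal:15, Jon:18, Miro:26, Rhea:14, Wendy:21, Ximena:25, Yusuf:21, Zara:25, Zubin:19.
The smallest farness is 14, for Rhea, so Rhea has the highest closeness.

Rhea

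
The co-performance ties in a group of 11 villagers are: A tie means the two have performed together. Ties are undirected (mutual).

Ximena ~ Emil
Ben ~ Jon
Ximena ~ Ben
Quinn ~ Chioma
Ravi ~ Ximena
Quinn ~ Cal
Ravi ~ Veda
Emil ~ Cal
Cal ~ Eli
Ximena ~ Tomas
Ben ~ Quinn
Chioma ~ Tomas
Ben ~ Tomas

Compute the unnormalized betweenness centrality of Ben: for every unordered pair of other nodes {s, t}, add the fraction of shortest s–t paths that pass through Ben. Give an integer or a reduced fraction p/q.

Pairs whose geodesics pass through Ben — Eli–Jon: 1; Eli–Tomas: 1/3; Cal–Jon: 1; Cal–Tomas: 1/3; Emil–Jon: 1; Jon–Quinn: 1; Jon–Veda: 1; Jon–Ximena: 1; Jon–Ravi: 1; Jon–Tomas: 1; Jon–Chioma: 2/2; Quinn–Veda: 1; Quinn–Ximena: 1; Quinn–Ravi: 1 … (+1 more pairs).
All other pairs contribute 0.
Summing the contributions gives betweenness(Ben) = 79/6.

79/6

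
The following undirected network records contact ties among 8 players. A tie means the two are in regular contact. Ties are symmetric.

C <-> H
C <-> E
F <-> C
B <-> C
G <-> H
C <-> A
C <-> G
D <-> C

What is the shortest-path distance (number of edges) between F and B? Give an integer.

2

One shortest route is F – C – B, which uses 2 edges, and F and B are not directly tied, so nothing shorter exists. So d(F,B) = 2.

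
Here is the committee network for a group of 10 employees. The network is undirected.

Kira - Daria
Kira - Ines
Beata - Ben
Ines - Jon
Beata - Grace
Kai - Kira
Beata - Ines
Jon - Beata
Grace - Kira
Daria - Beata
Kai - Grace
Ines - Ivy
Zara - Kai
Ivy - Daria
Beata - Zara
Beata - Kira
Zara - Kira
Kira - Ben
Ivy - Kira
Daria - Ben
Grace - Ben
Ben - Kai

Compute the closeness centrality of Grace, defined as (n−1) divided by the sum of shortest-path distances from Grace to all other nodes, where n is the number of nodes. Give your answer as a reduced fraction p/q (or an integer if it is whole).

Distances from Grace: Beata:1, Ben:1, Daria:2, Ines:2, Ivy:2, Jon:2, Kai:1, Kira:1, Zara:2. Sum = 14.
n = 10, so closeness = 9/14.

9/14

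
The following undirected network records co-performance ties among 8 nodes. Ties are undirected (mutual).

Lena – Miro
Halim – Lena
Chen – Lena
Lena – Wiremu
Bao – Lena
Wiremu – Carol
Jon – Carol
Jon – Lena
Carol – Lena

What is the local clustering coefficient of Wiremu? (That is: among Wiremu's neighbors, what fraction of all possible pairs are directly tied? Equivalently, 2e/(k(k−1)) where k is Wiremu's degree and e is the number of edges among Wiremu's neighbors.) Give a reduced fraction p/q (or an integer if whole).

1

Wiremu's neighbors: Carol and Lena (k = 2).
Possible neighbor pairs: C(2,2) = 1. Edges among them: Carol–Lena → e = 1.
Clustering(Wiremu) = 1/1.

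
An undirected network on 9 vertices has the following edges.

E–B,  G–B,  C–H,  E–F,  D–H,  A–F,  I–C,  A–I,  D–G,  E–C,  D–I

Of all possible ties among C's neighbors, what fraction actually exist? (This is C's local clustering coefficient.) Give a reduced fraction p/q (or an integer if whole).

C's neighbors: E, H, and I (k = 3).
Possible neighbor pairs: C(3,2) = 3. Edges among them: none → e = 0.
Clustering(C) = 0/3 = 0.

0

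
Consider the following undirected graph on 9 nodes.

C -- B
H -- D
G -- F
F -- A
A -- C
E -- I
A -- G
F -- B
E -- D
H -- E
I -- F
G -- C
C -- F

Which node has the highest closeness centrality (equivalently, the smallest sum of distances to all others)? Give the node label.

F

Farness (sum of distances to all others) for each node — A:18, B:19, C:17, D:23, E:17, F:13, G:18, H:23, I:14.
The smallest farness is 13, for F, so F has the highest closeness.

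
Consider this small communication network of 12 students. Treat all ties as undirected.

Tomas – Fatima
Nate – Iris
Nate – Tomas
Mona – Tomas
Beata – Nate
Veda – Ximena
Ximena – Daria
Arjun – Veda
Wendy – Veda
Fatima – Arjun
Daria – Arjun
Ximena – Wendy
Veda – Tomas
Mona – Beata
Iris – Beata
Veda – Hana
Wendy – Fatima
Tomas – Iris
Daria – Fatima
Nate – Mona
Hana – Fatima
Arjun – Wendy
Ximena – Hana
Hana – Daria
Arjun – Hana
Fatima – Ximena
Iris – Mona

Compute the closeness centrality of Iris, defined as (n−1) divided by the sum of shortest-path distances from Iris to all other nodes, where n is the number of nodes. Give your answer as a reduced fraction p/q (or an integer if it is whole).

11/23

Distances from Iris: Arjun:3, Beata:1, Daria:3, Fatima:2, Hana:3, Mona:1, Nate:1, Tomas:1, Veda:2, Wendy:3, Ximena:3. Sum = 23.
n = 12, so closeness = 11/23.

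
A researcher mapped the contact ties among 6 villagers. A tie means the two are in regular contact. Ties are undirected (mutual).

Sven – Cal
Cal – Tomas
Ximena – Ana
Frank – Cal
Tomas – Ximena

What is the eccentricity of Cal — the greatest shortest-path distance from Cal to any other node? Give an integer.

Distances from Cal: Ana:3, Frank:1, Sven:1, Tomas:1, Ximena:2.
The largest is 3 (to Ana), so the eccentricity of Cal is 3.

3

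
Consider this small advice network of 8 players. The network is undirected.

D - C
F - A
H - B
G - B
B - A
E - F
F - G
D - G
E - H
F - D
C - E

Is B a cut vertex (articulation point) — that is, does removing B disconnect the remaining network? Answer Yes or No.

No

Even without B, every remaining node can still reach every other (the residual graph is connected), so B is not a cut vertex.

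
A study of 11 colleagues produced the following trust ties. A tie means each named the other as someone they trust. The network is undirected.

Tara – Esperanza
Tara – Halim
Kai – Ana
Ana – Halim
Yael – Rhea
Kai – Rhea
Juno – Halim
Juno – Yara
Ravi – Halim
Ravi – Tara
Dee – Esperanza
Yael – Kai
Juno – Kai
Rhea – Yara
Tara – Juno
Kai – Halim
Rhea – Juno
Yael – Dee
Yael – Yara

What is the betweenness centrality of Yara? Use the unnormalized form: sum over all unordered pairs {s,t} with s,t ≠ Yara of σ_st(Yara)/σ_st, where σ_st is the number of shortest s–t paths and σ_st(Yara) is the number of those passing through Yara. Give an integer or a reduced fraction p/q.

47/60

Pairs whose geodesics pass through Yara — Tara–Yael: 1/5; Juno–Yael: 1/3; Juno–Dee: 1/4.
All other pairs contribute 0.
Summing the contributions gives betweenness(Yara) = 47/60.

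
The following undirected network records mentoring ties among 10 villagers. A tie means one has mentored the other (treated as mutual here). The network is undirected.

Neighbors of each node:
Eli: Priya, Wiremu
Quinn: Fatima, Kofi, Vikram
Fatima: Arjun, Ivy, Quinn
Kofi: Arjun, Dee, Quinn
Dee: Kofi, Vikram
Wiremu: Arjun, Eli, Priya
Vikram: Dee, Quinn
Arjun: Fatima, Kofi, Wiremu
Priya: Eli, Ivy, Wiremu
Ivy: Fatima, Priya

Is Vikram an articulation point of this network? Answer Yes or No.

Even without Vikram, every remaining node can still reach every other (the residual graph is connected), so Vikram is not a cut vertex.

No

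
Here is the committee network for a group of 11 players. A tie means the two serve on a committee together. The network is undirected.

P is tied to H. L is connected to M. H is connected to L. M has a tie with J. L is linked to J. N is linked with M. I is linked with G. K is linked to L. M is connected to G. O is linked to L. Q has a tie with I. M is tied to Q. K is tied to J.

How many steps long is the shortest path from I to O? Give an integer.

4

One shortest route is I – G – M – L – O, which uses 4 edges, and at distance 3 from I we only reach {J, L, N}, which does not include O. So d(I,O) = 4.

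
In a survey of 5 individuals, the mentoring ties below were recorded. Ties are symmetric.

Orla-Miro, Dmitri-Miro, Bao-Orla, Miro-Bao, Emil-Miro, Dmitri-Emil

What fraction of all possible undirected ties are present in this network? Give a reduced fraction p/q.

3/5

There are 6 edges and 5 nodes, so the maximum possible is C(5,2) = 10.
Density = 6/10 = 3/5.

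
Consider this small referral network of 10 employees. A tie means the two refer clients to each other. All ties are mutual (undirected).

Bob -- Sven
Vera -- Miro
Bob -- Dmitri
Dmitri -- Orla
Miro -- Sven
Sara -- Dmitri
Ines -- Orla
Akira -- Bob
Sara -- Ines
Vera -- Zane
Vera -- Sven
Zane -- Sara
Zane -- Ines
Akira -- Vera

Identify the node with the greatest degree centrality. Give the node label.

Vera

Degrees — Akira:2, Bob:3, Dmitri:3, Ines:3, Miro:2, Orla:2, Sara:3, Sven:3, Vera:4, Zane:3.
The maximum is 4, attained only by Vera.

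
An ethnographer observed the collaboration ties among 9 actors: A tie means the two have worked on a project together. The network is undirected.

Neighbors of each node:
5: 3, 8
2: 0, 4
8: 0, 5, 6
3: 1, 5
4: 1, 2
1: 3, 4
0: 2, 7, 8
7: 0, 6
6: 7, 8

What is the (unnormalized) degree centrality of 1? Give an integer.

2

1 is directly tied to 3 and 4. That is 2 neighbors, so the degree of 1 is 2.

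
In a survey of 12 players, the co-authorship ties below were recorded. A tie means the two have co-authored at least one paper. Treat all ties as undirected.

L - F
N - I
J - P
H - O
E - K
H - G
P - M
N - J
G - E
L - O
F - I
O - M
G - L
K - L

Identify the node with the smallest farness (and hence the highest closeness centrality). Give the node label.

Farness (sum of distances to all others) for each node — E:36, F:26, G:28, H:30, I:30, J:36, K:30, L:22, M:28, N:34, O:24, P:32.
The smallest farness is 22, for L, so L has the highest closeness.

L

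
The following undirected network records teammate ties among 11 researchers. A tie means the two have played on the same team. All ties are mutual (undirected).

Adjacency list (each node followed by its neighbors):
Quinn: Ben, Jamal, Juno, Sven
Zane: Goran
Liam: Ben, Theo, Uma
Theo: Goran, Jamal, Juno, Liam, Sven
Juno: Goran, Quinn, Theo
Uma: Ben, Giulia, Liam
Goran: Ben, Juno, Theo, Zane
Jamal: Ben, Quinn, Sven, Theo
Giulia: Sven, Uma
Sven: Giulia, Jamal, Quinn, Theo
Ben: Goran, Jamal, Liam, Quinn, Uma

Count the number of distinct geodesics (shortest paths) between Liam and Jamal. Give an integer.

2

The shortest distance is 2. The length-2 paths are: Liam–Theo–Jamal; Liam–Ben–Jamal.
That gives 2 distinct shortest paths.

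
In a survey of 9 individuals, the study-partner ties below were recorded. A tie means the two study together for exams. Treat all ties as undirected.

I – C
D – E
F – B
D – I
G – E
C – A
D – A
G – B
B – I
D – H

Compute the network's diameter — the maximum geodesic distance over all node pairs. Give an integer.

Eccentricity of each node (its greatest distance to any other): A:4, B:3, C:3, D:3, E:3, F:4, G:3, H:4, I:2.
The maximum eccentricity is 4, realized for instance by the pair F–H via F – B – I – D – H. So the diameter is 4.

4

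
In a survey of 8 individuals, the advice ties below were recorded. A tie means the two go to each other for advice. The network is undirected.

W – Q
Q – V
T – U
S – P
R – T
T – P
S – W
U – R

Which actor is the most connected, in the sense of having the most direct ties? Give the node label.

T

Degrees — P:2, Q:2, R:2, S:2, T:3, U:2, V:1, W:2.
The maximum is 3, attained only by T.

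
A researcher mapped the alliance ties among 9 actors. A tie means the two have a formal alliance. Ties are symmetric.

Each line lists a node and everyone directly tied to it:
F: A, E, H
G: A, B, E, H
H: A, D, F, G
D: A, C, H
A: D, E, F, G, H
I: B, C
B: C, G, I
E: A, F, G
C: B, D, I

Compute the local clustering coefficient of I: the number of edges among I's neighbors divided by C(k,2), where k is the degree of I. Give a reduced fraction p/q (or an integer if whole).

I's neighbors: B and C (k = 2).
Possible neighbor pairs: C(2,2) = 1. Edges among them: B–C → e = 1.
Clustering(I) = 1/1.

1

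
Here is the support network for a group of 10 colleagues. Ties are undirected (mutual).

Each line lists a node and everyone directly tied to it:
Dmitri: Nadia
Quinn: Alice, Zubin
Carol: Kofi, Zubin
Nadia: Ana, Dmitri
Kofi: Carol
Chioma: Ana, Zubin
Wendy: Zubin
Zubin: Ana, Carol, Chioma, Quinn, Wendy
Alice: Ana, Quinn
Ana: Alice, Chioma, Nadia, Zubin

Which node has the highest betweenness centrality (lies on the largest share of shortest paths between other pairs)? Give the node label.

Zubin

Unnormalized betweenness of each node: Alice:3/2, Ana:17, Carol:8, Chioma:0, Dmitri:0, Kofi:0, Nadia:8, Quinn:2, Wendy:0, Zubin:45/2.
Zubin has the largest value, 45/2, making it the main broker — the node through which the most shortest paths run.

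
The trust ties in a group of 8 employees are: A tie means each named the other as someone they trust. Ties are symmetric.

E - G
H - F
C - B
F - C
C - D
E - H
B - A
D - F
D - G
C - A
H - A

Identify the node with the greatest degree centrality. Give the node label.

C

Degrees — A:3, B:2, C:4, D:3, E:2, F:3, G:2, H:3.
The maximum is 4, attained only by C.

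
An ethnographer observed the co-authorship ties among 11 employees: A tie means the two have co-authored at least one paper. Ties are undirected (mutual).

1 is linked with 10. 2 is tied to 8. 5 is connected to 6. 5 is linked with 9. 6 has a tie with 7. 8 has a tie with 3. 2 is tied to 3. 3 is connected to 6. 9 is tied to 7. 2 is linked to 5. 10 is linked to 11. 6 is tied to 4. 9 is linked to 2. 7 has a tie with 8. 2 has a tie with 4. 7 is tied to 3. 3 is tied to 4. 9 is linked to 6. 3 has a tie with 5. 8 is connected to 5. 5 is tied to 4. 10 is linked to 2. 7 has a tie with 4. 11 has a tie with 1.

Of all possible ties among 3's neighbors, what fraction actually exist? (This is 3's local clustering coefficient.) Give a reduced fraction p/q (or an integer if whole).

3's neighbors: 2, 4, 5, 6, 7, and 8 (k = 6).
Possible neighbor pairs: C(6,2) = 15. Edges among them: 2–4, 2–5, 2–8, 4–5, 4–6, 4–7, 5–6, 5–8, 6–7, 7–8 → e = 10.
Clustering(3) = 10/15 = 2/3.

2/3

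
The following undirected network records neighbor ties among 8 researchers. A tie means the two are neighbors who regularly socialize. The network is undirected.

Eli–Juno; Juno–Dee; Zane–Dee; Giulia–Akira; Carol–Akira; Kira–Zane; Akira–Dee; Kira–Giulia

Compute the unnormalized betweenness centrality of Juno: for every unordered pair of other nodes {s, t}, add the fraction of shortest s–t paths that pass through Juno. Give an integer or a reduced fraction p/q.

Pairs whose geodesics pass through Juno — Zane–Eli: 1; Kira–Eli: 1; Carol–Eli: 1; Dee–Eli: 1; Akira–Eli: 1; Eli–Giulia: 1.
All other pairs contribute 0.
Summing the contributions gives betweenness(Juno) = 6.

6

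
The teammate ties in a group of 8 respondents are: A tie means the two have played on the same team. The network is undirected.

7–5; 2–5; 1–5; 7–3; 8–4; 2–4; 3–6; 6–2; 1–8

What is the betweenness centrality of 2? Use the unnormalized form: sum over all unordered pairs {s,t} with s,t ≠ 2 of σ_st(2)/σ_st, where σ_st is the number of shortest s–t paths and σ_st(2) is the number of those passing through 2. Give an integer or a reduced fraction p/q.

Pairs whose geodesics pass through 2 — 6–5: 1; 6–1: 1; 6–8: 1; 6–4: 1; 3–8: 1/2; 3–4: 1; 7–4: 1; 5–4: 1.
All other pairs contribute 0.
Summing the contributions gives betweenness(2) = 15/2.

15/2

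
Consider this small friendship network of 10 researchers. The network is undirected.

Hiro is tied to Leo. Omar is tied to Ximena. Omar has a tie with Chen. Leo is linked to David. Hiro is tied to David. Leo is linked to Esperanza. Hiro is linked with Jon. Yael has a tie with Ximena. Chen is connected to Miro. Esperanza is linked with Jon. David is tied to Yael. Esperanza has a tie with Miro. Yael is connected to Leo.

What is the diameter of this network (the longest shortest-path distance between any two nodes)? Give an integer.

4

Eccentricity of each node (its greatest distance to any other): Chen:4, David:4, Esperanza:3, Hiro:4, Jon:4, Leo:3, Miro:3, Omar:4, Ximena:4, Yael:3.
The maximum eccentricity is 4, realized for instance by the pair Chen–David via Chen – Omar – Ximena – Yael – David. So the diameter is 4.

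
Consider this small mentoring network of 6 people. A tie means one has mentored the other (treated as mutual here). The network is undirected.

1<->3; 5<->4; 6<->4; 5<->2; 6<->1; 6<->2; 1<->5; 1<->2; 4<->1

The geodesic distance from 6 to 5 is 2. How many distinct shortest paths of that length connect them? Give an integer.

3

The shortest distance is 2. The length-2 paths are: 6–4–5; 6–2–5; 6–1–5.
That gives 3 distinct shortest paths.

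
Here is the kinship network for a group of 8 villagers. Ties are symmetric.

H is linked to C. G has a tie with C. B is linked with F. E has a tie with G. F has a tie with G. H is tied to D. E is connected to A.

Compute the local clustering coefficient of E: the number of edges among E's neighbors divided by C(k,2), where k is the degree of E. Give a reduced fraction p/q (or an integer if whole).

0

E's neighbors: A and G (k = 2).
Possible neighbor pairs: C(2,2) = 1. Edges among them: none → e = 0.
Clustering(E) = 0/1.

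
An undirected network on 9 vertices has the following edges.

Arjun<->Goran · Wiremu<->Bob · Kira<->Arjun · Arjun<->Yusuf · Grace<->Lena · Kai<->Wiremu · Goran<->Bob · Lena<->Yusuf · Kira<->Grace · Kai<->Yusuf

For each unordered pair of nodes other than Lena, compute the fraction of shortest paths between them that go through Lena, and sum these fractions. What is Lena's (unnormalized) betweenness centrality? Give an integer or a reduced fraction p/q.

Pairs whose geodesics pass through Lena — Yusuf–Grace: 1; Kai–Grace: 1; Wiremu–Grace: 1.
All other pairs contribute 0.
Summing the contributions gives betweenness(Lena) = 3.

3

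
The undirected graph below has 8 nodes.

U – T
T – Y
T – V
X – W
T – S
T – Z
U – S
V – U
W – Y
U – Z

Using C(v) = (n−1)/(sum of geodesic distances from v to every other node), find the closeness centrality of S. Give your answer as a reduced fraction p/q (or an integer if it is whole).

Distances from S: T:1, U:1, V:2, W:3, X:4, Y:2, Z:2. Sum = 15.
n = 8, so closeness = 7/15.

7/15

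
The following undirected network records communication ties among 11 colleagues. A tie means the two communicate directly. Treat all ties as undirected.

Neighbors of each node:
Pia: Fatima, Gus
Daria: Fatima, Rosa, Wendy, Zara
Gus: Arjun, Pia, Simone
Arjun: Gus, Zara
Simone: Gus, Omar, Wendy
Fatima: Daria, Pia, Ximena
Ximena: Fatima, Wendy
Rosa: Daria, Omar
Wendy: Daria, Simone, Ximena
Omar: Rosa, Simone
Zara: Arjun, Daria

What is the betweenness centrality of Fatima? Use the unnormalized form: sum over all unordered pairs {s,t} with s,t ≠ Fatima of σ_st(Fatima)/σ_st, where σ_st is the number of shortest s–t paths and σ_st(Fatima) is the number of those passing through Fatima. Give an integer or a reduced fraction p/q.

7

Pairs whose geodesics pass through Fatima — Zara–Ximena: 1/2; Zara–Pia: 1/2; Daria–Ximena: 1/2; Daria–Pia: 1; Daria–Gus: 1/3; Rosa–Ximena: 1/2; Rosa–Pia: 1; Wendy–Pia: 2/3; Ximena–Pia: 1; Ximena–Gus: 1/2; Ximena–Arjun: 2/4.
All other pairs contribute 0.
Summing the contributions gives betweenness(Fatima) = 7.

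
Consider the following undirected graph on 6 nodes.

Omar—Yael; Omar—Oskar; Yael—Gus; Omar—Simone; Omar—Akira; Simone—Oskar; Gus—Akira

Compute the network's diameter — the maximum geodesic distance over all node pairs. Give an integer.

Eccentricity of each node (its greatest distance to any other): Akira:2, Gus:3, Omar:2, Oskar:3, Simone:3, Yael:2.
The maximum eccentricity is 3, realized for instance by the pair Simone–Gus via Simone – Omar – Akira – Gus. So the diameter is 3.

3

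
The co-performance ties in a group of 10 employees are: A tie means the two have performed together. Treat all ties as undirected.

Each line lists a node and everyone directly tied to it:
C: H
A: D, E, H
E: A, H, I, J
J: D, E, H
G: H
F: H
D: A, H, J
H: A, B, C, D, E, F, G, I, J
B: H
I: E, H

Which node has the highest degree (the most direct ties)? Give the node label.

Degrees — A:3, B:1, C:1, D:3, E:4, F:1, G:1, H:9, I:2, J:3.
The maximum is 9, attained only by H.

H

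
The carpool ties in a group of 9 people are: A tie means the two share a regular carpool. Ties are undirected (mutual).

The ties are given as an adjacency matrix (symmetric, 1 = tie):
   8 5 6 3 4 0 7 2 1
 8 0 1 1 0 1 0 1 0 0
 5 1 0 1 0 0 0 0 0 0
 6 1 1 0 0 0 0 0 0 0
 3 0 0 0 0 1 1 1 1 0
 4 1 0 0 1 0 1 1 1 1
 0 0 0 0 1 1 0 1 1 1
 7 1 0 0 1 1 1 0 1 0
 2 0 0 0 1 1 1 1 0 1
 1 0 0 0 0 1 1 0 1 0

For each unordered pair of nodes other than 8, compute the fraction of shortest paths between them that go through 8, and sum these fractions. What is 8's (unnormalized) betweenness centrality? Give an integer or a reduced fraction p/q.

Pairs whose geodesics pass through 8 — 5–3: 2/2; 5–4: 1; 5–0: 2/2; 5–7: 1; 5–2: 2/2; 5–1: 1; 6–3: 2/2; 6–4: 1; 6–0: 2/2; 6–7: 1; 6–2: 2/2; 6–1: 1.
All other pairs contribute 0.
Summing the contributions gives betweenness(8) = 12.

12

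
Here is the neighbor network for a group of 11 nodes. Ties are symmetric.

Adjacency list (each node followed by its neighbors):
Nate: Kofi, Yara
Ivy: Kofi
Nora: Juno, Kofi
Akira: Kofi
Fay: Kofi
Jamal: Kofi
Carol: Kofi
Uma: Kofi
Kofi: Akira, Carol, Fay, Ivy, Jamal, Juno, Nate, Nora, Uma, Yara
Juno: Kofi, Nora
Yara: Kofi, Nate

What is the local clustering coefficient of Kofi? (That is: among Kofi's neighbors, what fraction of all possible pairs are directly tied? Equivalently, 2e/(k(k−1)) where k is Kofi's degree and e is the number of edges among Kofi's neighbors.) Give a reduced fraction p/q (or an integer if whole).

Kofi's neighbors: Akira, Carol, Fay, Ivy, Jamal, Juno, Nate, Nora, Uma, and Yara (k = 10).
Possible neighbor pairs: C(10,2) = 45. Edges among them: Juno–Nora, Nate–Yara → e = 2.
Clustering(Kofi) = 2/45.

2/45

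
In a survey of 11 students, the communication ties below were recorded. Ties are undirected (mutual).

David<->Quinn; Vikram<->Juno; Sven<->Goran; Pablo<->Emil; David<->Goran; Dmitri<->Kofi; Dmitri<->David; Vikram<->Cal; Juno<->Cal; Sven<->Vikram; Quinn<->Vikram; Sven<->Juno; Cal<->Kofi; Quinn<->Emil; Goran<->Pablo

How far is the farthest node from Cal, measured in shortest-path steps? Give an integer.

Distances from Cal: David:3, Dmitri:2, Emil:3, Goran:3, Juno:1, Kofi:1, Pablo:4, Quinn:2, Sven:2, Vikram:1.
The largest is 4 (to Pablo), so the eccentricity of Cal is 4.

4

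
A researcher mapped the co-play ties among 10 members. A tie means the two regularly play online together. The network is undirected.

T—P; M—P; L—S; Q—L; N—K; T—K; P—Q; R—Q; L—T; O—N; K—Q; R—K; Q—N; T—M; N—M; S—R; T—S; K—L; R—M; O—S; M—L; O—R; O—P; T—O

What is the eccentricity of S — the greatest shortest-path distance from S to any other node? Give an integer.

Distances from S: K:2, L:1, M:2, N:2, O:1, P:2, Q:2, R:1, T:1.
The largest is 2 (to M, K, Q, P, and N), so the eccentricity of S is 2.

2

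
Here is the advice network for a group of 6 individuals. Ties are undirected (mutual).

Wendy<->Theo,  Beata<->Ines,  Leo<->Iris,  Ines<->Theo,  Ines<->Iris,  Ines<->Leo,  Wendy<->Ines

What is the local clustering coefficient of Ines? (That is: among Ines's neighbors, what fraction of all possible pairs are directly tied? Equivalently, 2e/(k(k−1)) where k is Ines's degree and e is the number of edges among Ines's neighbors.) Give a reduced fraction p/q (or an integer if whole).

Ines's neighbors: Beata, Iris, Leo, Theo, and Wendy (k = 5).
Possible neighbor pairs: C(5,2) = 10. Edges among them: Iris–Leo, Theo–Wendy → e = 2.
Clustering(Ines) = 2/10 = 1/5.

1/5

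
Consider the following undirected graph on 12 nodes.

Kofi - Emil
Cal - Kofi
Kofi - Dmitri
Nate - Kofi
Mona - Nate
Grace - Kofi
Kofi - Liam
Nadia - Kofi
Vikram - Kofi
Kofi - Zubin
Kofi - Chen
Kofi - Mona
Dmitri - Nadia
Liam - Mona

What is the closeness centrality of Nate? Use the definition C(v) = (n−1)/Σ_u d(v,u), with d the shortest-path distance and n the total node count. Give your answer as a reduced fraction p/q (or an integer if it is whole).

Distances from Nate: Cal:2, Chen:2, Dmitri:2, Emil:2, Grace:2, Kofi:1, Liam:2, Mona:1, Nadia:2, Vikram:2, Zubin:2. Sum = 20.
n = 12, so closeness = 11/20.

11/20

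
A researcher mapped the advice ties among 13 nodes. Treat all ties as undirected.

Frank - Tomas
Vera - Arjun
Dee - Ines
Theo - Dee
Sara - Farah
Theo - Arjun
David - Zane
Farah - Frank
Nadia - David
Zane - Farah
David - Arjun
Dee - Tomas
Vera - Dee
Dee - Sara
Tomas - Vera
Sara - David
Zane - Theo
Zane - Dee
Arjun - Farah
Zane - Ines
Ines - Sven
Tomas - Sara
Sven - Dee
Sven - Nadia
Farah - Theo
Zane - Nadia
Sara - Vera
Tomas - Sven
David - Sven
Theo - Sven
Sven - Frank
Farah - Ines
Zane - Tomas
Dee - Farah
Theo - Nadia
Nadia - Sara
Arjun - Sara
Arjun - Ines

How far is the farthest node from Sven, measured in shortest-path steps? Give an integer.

Distances from Sven: Arjun:2, David:1, Dee:1, Farah:2, Frank:1, Ines:1, Nadia:1, Sara:2, Theo:1, Tomas:1, Vera:2, Zane:2.
The largest is 2 (to Zane, Farah, Arjun, Vera, and Sara), so the eccentricity of Sven is 2.

2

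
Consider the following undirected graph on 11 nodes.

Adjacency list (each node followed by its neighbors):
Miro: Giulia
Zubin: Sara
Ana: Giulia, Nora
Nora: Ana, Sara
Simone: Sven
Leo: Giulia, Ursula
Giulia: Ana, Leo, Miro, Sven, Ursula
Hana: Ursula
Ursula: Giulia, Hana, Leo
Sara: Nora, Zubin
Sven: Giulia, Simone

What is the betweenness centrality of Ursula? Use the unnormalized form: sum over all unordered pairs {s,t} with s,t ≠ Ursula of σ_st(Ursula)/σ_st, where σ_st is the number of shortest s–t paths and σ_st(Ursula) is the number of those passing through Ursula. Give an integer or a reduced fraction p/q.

Pairs whose geodesics pass through Ursula — Sara–Hana: 1; Sven–Hana: 1; Hana–Zubin: 1; Hana–Nora: 1; Hana–Miro: 1; Hana–Leo: 1; Hana–Giulia: 1; Hana–Simone: 1; Hana–Ana: 1.
All other pairs contribute 0.
Summing the contributions gives betweenness(Ursula) = 9.

9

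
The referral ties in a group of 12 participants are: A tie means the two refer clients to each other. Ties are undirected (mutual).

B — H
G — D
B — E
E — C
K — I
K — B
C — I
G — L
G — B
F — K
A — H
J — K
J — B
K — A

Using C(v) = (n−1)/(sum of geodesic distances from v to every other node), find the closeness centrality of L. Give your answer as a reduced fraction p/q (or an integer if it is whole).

1/3

Distances from L: A:4, B:2, C:4, D:2, E:3, F:4, G:1, H:3, I:4, J:3, K:3. Sum = 33.
n = 12, so closeness = 11/33 = 1/3.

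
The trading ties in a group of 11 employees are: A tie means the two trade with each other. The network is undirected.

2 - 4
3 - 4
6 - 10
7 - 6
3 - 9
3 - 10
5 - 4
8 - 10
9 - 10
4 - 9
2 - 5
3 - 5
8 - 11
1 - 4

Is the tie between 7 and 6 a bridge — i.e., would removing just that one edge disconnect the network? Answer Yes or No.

Without the 7–6 edge there is no alternate route between 7 and 6, so the network disconnects. It is a bridge.

Yes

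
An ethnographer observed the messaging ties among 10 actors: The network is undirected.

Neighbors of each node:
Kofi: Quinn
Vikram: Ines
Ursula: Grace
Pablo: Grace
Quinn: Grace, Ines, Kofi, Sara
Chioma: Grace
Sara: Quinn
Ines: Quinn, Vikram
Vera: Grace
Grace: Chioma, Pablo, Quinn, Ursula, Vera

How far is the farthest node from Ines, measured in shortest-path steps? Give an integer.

Distances from Ines: Chioma:3, Grace:2, Kofi:2, Pablo:3, Quinn:1, Sara:2, Ursula:3, Vera:3, Vikram:1.
The largest is 3 (to Chioma, Ursula, Vera, and Pablo), so the eccentricity of Ines is 3.

3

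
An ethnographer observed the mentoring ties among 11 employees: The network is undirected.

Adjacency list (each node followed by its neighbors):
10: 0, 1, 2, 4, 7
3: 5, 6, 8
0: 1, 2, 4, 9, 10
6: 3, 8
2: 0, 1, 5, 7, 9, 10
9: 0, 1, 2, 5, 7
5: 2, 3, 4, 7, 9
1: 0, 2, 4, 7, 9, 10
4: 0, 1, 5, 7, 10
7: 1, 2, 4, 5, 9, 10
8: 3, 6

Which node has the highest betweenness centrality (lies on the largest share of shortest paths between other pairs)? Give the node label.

5

Unnormalized betweenness of each node: 0:7/10, 1:9/10, 2:247/60, 3:16, 4:58/15, 5:429/20, 6:0, 7:91/30, 8:0, 9:38/15, 10:2/5.
5 has the largest value, 429/20, making it the main broker — the node through which the most shortest paths run.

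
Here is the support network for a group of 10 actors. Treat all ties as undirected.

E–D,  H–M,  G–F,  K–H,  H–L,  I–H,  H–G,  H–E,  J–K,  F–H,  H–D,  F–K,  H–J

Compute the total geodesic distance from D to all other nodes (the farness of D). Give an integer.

16

Distances from D: E:1, F:2, G:2, H:1, I:2, J:2, K:2, L:2, M:2.
Sum = 1 + 2 + 2 + 1 + 2 + 2 + 2 + 2 + 2 = 16.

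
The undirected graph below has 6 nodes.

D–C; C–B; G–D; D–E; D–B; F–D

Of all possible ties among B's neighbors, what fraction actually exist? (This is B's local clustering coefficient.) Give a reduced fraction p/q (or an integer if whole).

B's neighbors: C and D (k = 2).
Possible neighbor pairs: C(2,2) = 1. Edges among them: C–D → e = 1.
Clustering(B) = 1/1.

1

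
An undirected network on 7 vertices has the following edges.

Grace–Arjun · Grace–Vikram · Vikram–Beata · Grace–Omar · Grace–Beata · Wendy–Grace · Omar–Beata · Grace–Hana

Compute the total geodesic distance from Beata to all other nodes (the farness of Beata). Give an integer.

Distances from Beata: Arjun:2, Grace:1, Hana:2, Omar:1, Vikram:1, Wendy:2.
Sum = 2 + 1 + 2 + 1 + 1 + 2 = 9.

9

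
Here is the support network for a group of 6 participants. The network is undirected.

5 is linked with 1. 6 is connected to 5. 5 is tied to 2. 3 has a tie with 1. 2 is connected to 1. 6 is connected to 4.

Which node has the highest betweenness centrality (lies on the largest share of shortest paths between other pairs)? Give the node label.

5

Unnormalized betweenness of each node: 1:4, 2:0, 3:0, 4:0, 5:6, 6:4.
5 has the largest value, 6, making it the main broker — the node through which the most shortest paths run.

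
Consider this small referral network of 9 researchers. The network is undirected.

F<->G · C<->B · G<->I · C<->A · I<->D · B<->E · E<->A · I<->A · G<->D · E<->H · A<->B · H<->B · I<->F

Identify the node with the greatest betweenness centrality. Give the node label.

A

Unnormalized betweenness of each node: A:33/2, B:4, C:0, D:0, E:5/2, F:0, G:1/2, H:0, I:31/2.
A has the largest value, 33/2, making it the main broker — the node through which the most shortest paths run.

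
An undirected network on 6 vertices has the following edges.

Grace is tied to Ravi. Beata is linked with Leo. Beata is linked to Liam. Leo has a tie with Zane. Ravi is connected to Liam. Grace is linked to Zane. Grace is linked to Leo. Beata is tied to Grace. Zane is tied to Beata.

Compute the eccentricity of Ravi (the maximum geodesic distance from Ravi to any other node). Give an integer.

Distances from Ravi: Beata:2, Grace:1, Leo:2, Liam:1, Zane:2.
The largest is 2 (to Leo, Zane, and Beata), so the eccentricity of Ravi is 2.

2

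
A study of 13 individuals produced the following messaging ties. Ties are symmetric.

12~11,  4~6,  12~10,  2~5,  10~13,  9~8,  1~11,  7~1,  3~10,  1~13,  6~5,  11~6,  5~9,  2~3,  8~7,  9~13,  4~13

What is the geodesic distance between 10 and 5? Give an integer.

3

One shortest route is 10 – 3 – 2 – 5, which uses 3 edges, and at distance 2 from 10 we only reach {1, 2, 4, 9, 11}, which does not include 5. So d(10,5) = 3.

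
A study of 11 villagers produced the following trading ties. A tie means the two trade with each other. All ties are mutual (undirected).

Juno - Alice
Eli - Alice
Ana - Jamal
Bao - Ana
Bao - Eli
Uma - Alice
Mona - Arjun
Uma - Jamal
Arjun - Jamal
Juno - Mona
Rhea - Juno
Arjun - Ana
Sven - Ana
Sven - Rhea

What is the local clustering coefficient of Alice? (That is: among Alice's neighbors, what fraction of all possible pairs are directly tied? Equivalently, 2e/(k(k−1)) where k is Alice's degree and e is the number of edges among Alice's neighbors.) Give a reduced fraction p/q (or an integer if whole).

Alice's neighbors: Eli, Juno, and Uma (k = 3).
Possible neighbor pairs: C(3,2) = 3. Edges among them: none → e = 0.
Clustering(Alice) = 0/3 = 0.

0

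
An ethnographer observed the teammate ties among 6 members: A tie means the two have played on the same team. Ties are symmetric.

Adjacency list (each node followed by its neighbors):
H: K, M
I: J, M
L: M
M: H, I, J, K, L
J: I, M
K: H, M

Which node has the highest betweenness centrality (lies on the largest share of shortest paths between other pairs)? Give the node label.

Unnormalized betweenness of each node: H:0, I:0, J:0, K:0, L:0, M:8.
M has the largest value, 8, making it the main broker — the node through which the most shortest paths run.

M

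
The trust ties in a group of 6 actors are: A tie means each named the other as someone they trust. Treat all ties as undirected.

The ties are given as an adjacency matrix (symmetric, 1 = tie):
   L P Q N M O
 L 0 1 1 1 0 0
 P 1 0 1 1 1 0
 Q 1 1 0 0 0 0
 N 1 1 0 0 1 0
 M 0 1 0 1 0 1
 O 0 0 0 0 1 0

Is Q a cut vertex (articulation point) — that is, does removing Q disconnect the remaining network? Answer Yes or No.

Even without Q, every remaining node can still reach every other (the residual graph is connected), so Q is not a cut vertex.

No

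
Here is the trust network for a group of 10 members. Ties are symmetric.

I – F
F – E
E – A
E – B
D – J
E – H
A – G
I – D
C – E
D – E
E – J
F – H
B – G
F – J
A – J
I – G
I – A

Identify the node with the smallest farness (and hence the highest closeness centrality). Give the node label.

E

Farness (sum of distances to all others) for each node — A:14, B:16, C:19, D:15, E:11, F:14, G:17, H:17, I:15, J:14.
The smallest farness is 11, for E, so E has the highest closeness.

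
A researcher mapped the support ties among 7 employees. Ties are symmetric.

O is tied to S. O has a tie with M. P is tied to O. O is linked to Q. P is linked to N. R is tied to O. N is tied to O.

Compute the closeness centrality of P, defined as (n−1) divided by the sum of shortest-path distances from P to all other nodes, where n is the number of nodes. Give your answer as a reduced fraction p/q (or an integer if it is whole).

Distances from P: M:2, N:1, O:1, Q:2, R:2, S:2. Sum = 10.
n = 7, so closeness = 6/10 = 3/5.

3/5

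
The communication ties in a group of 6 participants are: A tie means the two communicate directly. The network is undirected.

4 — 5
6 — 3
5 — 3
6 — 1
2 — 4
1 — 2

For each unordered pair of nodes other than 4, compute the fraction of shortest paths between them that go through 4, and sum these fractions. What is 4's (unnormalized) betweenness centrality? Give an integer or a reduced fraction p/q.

2

Pairs whose geodesics pass through 4 — 2–3: 1/2; 2–5: 1; 1–5: 1/2.
All other pairs contribute 0.
Summing the contributions gives betweenness(4) = 2.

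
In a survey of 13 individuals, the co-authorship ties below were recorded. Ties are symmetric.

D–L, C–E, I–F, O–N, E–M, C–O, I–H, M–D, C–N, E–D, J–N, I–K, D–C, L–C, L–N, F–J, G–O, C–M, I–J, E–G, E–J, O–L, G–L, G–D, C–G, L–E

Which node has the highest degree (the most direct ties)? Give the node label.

C

Degrees — C:7, D:5, E:6, F:2, G:5, H:1, I:4, J:4, K:1, L:6, M:3, N:4, O:4.
The maximum is 7, attained only by C.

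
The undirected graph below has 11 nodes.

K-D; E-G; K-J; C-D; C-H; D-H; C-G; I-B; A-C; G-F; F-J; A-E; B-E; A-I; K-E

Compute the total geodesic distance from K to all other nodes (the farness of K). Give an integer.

Distances from K: A:2, B:2, C:2, D:1, E:1, F:2, G:2, H:2, I:3, J:1.
Sum = 2 + 2 + 2 + 1 + 1 + 2 + 2 + 2 + 3 + 1 = 18.

18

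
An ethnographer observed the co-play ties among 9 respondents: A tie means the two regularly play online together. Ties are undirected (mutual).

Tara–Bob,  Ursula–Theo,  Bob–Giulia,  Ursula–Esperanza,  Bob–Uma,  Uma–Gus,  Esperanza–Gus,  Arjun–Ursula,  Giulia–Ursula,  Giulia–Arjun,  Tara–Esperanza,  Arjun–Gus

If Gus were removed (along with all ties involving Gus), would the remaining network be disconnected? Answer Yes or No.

Even without Gus, every remaining node can still reach every other (the residual graph is connected), so Gus is not a cut vertex.

No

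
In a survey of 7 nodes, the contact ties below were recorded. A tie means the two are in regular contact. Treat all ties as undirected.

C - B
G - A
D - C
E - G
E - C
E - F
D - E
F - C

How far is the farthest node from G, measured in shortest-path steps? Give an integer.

3

Distances from G: A:1, B:3, C:2, D:2, E:1, F:2.
The largest is 3 (to B), so the eccentricity of G is 3.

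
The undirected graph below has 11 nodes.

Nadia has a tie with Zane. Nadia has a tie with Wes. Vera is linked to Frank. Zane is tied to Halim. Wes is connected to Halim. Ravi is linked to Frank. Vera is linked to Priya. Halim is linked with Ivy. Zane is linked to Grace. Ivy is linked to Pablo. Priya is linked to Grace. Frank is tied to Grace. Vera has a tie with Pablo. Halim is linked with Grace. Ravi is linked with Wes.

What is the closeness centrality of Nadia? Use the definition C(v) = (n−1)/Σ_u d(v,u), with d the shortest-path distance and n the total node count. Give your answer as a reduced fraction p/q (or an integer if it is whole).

Distances from Nadia: Frank:3, Grace:2, Halim:2, Ivy:3, Pablo:4, Priya:3, Ravi:2, Vera:4, Wes:1, Zane:1. Sum = 25.
n = 11, so closeness = 10/25 = 2/5.

2/5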